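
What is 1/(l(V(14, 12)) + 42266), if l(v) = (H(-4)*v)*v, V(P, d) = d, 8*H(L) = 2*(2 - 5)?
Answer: 1/42158 ≈ 2.3720e-5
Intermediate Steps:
H(L) = -¾ (H(L) = (2*(2 - 5))/8 = (2*(-3))/8 = (⅛)*(-6) = -¾)
l(v) = -3*v²/4 (l(v) = (-3*v/4)*v = -3*v²/4)
1/(l(V(14, 12)) + 42266) = 1/(-¾*12² + 42266) = 1/(-¾*144 + 42266) = 1/(-108 + 42266) = 1/42158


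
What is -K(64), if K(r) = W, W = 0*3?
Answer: 0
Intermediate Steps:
W = 0
K(r) = 0
-K(64) = -1*0 = 0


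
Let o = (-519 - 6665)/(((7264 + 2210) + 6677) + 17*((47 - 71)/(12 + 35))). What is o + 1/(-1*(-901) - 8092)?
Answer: -2428785457/5455732599 ≈ -0.44518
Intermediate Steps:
o = -337648/758689 (o = -7184/((9474 + 6677) + 17*(-24/47)) = -7184/(16151 + 17*(-24*1/47)) = -7184/(16151 + 17*(-24/47)) = -7184/(16151 - 408/47) = -7184/758689/47 = -7184*47/758689 = -337648/758689 ≈ -0.44504)
o + 1/(-1*(-901) - 8092) = -337648/758689 + 1/(-1*(-901) - 8092) = -337648/758689 + 1/(901 - 8092) = -337648/758689 + 1/(-7191) = -337648/758689 - 1/7191 = -2428785457/5455732599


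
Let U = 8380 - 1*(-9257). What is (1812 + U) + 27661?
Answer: 47110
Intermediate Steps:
U = 17637 (U = 8380 + 9257 = 17637)
(1812 + U) + 27661 = (1812 + 17637) + 27661 = 19449 + 27661 = 47110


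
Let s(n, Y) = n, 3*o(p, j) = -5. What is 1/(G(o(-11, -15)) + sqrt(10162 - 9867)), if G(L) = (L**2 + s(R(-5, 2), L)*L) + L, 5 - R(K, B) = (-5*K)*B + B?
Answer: 1287/97466 - 81*sqrt(295)/487330 ≈ 0.010350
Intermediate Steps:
R(K, B) = 5 - B + 5*B*K (R(K, B) = 5 - ((-5*K)*B + B) = 5 - (-5*B*K + B) = 5 - (B - 5*B*K) = 5 + (-B + 5*B*K) = 5 - B + 5*B*K)
o(p, j) = -5/3 (o(p, j) = (1/3)*(-5) = -5/3)
G(L) = L**2 - 46*L (G(L) = (L**2 + (5 - 1*2 + 5*2*(-5))*L) + L = (L**2 + (5 - 2 - 50)*L) + L = (L**2 - 47*L) + L = L**2 - 46*L)
1/(G(o(-11, -15)) + sqrt(10162 - 9867)) = 1/(-5*(-46 - 5/3)/3 + sqrt(10162 - 9867)) = 1/(-5/3*(-143/3) + sqrt(295)) = 1/(715/9 + sqrt(295))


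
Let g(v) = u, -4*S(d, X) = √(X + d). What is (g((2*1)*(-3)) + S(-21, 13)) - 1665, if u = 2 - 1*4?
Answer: -1667 - I*√2/2 ≈ -1667.0 - 0.70711*I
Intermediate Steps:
u = -2 (u = 2 - 4 = -2)
S(d, X) = -√(X + d)/4
g(v) = -2
(g((2*1)*(-3)) + S(-21, 13)) - 1665 = (-2 - √(13 - 21)/4) - 1665 = (-2 - I*√2/2) - 1665 = -1667 - I*√2/2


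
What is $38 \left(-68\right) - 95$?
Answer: $-2679$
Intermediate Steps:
$38 \left(-68\right) - 95 = -2584 - 95 = -2679$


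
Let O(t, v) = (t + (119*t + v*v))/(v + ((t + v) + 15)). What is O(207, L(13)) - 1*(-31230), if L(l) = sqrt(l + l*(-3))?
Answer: 386973987/12347 - 12407*I*sqrt(26)/12347 ≈ 31342.0 - 5.1238*I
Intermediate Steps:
L(l) = sqrt(2)*sqrt(-l) (L(l) = sqrt(l - 3*l) = sqrt(-2*l) = sqrt(2)*sqrt(-l))
O(t, v) = (v**2 + 120*t)/(15 + t + 2*v) (O(t, v) = (t + (119*t + v**2))/(v + (15 + t + v)) = (t + (v**2 + 119*t))/(15 + t + 2*v) = (v**2 + 120*t)/(15 + t + 2*v))
O(207, L(13)) - 1*(-31230) = ((sqrt(2)*sqrt(-1*13))**2 + 120*207)/(15 + 207 + 2*(sqrt(2)*sqrt(-1*13))) - 1*(-31230) = ((sqrt(2)*sqrt(-13))**2 + 24840)/(15 + 207 + 2*(sqrt(2)*sqrt(-13))) + 31230 = ((sqrt(2)*(I*sqrt(13)))**2 + 24840)/(15 + 207 + 2*(sqrt(2)*(I*sqrt(13)))) + 31230 = ((I*sqrt(26))**2 + 24840)/(15 + 207 + 2*(I*sqrt(26))) + 31230 = (-26 + 24840)/(15 + 207 + 2*I*sqrt(26)) + 31230 = 24814/(222 + 2*I*sqrt(26)) + 31230 = 31230 + 24814/(222 + 2*I*sqrt(26))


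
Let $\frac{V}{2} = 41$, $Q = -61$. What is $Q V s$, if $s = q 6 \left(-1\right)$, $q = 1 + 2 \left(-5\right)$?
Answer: $-270108$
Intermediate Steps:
$V = 82$ ($V = 2 \cdot 41 = 82$)
$q = -9$ ($q = 1 - 10 = -9$)
$s = 54$ ($s = \left(-9\right) 6 \left(-1\right) = \left(-54\right) \left(-1\right) = 54$)
$Q V s = \left(-61\right) 82 \cdot 54 = \left(-5002\right) 54 = -270108$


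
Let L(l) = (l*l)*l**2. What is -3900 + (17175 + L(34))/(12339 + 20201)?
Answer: -125552489/32540 ≈ -3858.4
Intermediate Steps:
L(l) = l**4 (L(l) = l**2*l**2 = l**4)
-3900 + (17175 + L(34))/(12339 + 20201) = -3900 + (17175 + 34**4)/(12339 + 20201) = -3900 + (17175 + 1336336)/32540 = -3900 + 1353511*(1/32540) = -3900 + 1353511/32540 = -125552489/32540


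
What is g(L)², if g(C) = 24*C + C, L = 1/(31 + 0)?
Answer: 625/961 ≈ 0.65036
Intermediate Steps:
L = 1/31 ≈ 0.032258
g(C) = 25*C
g(L)² = (25*(1/31))² = (25/31)² = 625/961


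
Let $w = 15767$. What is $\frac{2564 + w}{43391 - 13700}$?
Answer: $\frac{18331}{29691} \approx 0.61739$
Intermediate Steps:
$\frac{2564 + w}{43391 - 13700} = \frac{2564 + 15767}{43391 - 13700} = \frac{18331}{29691}$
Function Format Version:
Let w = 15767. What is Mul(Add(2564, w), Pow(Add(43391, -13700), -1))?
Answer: Rational(18331, 29691) ≈ 0.61739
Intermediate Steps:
Mul(Add(2564, w), Pow(Add(43391, -13700), -1)) = Mul(Add(2564, 15767), Pow(Add(43391, -13700), -1)) = Mul(18331, Pow(29691, -1)) = Mul(18331, Rational(1, 29691)) = Rational(18331, 29691)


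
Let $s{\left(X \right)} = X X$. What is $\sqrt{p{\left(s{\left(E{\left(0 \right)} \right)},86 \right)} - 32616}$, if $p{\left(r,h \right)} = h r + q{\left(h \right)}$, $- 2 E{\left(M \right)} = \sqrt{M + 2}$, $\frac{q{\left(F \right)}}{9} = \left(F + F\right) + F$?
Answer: $13 i \sqrt{179} \approx 173.93 i$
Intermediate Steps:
$q{\left(F \right)} = 27 F$ ($q{\left(F \right)} = 9 \left(\left(F + F\right) + F\right) = 9 \left(2 F + F\right) = 9 \cdot 3 F = 27 F$)
$E{\left(M \right)} = - \frac{\sqrt{2 + M}}{2}$ ($E{\left(M \right)} = - \frac{\sqrt{M + 2}}{2} = - \frac{\sqrt{2 + M}}{2}$)
$s{\left(X \right)} = X^{2}$
$p{\left(r,h \right)} = 27 h + h r$ ($p{\left(r,h \right)} = h r + 27 h = 27 h + h r$)
$\sqrt{p{\left(s{\left(E{\left(0 \right)} \right)},86 \right)} - 32616} = \sqrt{86 \left(27 + \left(- \frac{\sqrt{2 + 0}}{2}\right)^{2}\right) - 32616} = \sqrt{86 \left(27 + \left(- \frac{\sqrt{2}}{2}\right)^{2}\right) - 32616} = \sqrt{86 \left(27 + \frac{1}{2}\right) - 32616} = \sqrt{86 \cdot \frac{55}{2} - 32616} = \sqrt{2365 - 32616} = \sqrt{-30251} = 13 i \sqrt{179}$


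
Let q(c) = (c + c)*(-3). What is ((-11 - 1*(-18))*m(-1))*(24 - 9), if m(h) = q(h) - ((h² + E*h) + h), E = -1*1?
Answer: 525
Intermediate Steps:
q(c) = -6*c (q(c) = (2*c)*(-3) = -6*c)
E = -1
m(h) = -h² - 6*h (m(h) = -6*h - ((h² - h) + h) = -6*h - h² = -h² - 6*h)
((-11 - 1*(-18))*m(-1))*(24 - 9) = ((-11 - 1*(-18))*(-(-6 - 1*(-1))))*(24 - 9) = ((-11 + 18)*(-(-6 + 1)))*15 = (7*(-1*(-5)))*15 = (7*5)*15 = 35*15 = 525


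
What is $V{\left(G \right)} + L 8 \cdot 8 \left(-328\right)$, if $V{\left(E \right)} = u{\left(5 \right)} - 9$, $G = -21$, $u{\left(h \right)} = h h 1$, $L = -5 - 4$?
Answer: $188944$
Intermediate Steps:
$L = -9$
$u{\left(h \right)} = h^{2}$ ($u{\left(h \right)} = h^{2} \cdot 1 = h^{2}$)
$V{\left(E \right)} = 16$ ($V{\left(E \right)} = 5^{2} - 9 = 25 - 9 = 16$)
$V{\left(G \right)} + L 8 \cdot 8 \left(-328\right) = 16 + \left(-9\right) 8 \cdot 8 \left(-328\right) = 16 + \left(-72\right) 8 \left(-328\right) = 16 - -188928 = 16 + 188928 = 188944$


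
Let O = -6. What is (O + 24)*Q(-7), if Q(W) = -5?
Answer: -90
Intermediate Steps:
(O + 24)*Q(-7) = (-6 + 24)*(-5) = 18*(-5) = -90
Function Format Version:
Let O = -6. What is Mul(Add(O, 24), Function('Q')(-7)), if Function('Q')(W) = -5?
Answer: -90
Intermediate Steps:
Mul(Add(O, 24), Function('Q')(-7)) = Mul(Add(-6, 24), -5) = Mul(18, -5) = -90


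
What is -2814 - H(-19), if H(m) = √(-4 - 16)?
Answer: -2814 - 2*I*√5 ≈ -2814.0 - 4.4721*I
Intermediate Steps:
H(m) = 2*I*√5 (H(m) = √(-20) = 2*I*√5)
-2814 - H(-19) = -2814 - 2*I*√5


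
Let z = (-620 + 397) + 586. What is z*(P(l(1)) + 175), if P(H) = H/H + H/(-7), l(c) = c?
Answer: 446853/7 ≈ 63836.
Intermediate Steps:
z = 363 (z = -223 + 586 = 363)
P(H) = 1 - H/7 (P(H) = 1 + H*(-⅐) = 1 - H/7)
z*(P(l(1)) + 175) = 363*((1 - ⅐*1) + 175) = 363*((1 - ⅐) + 175) = 363*(6/7 + 175) = 363*(1231/7) = 446853/7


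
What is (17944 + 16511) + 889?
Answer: 35344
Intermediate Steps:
(17944 + 16511) + 889 = 34455 + 889 = 35344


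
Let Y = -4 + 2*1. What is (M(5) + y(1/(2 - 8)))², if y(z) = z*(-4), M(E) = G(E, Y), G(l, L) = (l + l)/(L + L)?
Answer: 121/36 ≈ 3.3611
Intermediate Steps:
Y = -2 (Y = -4 + 2 = -2)
G(l, L) = l/L (G(l, L) = (2*l)/((2*L)) = (2*l)*(1/(2*L)) = l/L)
M(E) = -E/2 (M(E) = E/(-2) = E*(-½) = -E/2)
y(z) = -4*z
(M(5) + y(1/(2 - 8)))² = (-½*5 - 4/(2 - 8))² = (-5/2 - 4/(-6))² = (-5/2 - 4*(-⅙))² = (-5/2 + ⅔)² = (-11/6)² = 121/36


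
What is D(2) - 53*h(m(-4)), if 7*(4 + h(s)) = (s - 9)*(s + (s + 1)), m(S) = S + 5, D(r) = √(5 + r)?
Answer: 2756/7 + √7 ≈ 396.36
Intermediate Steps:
m(S) = 5 + S
h(s) = -4 + (1 + 2*s)*(-9 + s)/7 (h(s) = -4 + ((s - 9)*(s + (s + 1)))/7 = -4 + ((-9 + s)*(s + (1 + s)))/7 = -4 + ((-9 + s)*(1 + 2*s))/7 = -4 + ((1 + 2*s)*(-9 + s))/7 = -4 + (1 + 2*s)*(-9 + s)/7)
D(2) - 53*h(m(-4)) = √(5 + 2) - 53*(-37/7 - 17*(5 - 4)/7 + 2*(5 - 4)²/7) = √7 - 53*(-37/7 - 17/7*1 + (2/7)*1²) = √7 - 53*(-37/7 - 17/7 + (2/7)*1) = √7 - 53*(-37/7 - 17/7 + 2/7) = √7 - 53*(-52/7) = √7 + 2756/7 = 2756/7 + √7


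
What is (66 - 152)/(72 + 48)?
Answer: -43/60 ≈ -0.71667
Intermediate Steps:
(66 - 152)/(72 + 48) = -86/120 = (1/120)*(-86) = -43/60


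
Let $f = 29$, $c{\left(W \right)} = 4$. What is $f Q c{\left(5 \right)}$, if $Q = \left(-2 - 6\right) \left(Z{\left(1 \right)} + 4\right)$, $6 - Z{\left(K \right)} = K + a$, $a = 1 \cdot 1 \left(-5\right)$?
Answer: $-12992$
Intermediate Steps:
$a = -5$ ($a = 1 \left(-5\right) = -5$)
$Z{\left(K \right)} = 11 - K$ ($Z{\left(K \right)} = 6 - \left(K - 5\right) = 6 - \left(-5 + K\right) = 11 - K$)
$Q = -112$ ($Q = \left(-2 - 6\right) \left(\left(11 - 1\right) + 4\right) = - 8 \left(\left(11 - 1\right) + 4\right) = - 8 \left(10 + 4\right) = \left(-8\right) 14 = -112$)
$f Q c{\left(5 \right)} = 29 \left(-112\right) 4 = \left(-3248\right) 4 = -12992$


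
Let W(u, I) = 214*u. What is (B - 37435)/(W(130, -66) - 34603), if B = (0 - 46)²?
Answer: 11773/2261 ≈ 5.2070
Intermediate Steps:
B = 2116 (B = (-46)² = 2116)
(B - 37435)/(W(130, -66) - 34603) = (2116 - 37435)/(214*130 - 34603) = -35319/(27820 - 34603) = -35319/(-6783) = -35319*(-1/6783) = 11773/2261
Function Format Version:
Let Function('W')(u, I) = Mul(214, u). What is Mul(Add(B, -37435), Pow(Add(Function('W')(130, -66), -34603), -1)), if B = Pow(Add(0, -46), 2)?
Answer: Rational(11773, 2261) ≈ 5.2070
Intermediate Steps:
B = 2116 (B = Pow(-46, 2) = 2116)
Mul(Add(B, -37435), Pow(Add(Function('W')(130, -66), -34603), -1)) = Mul(Add(2116, -37435), Pow(Add(Mul(214, 130), -34603), -1)) = Mul(-35319, Pow(Add(27820, -34603), -1)) = Mul(-35319, Pow(-6783, -1)) = Mul(-35319, Rational(-1, 6783)) = Rational(11773, 2261)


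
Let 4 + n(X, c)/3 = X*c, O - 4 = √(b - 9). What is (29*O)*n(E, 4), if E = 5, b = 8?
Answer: 5568 + 1392*I ≈ 5568.0 + 1392.0*I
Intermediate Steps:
O = 4 + I (O = 4 + √(8 - 9) = 4 + √(-1) = 4 + I ≈ 4.0 + 1.0*I)
n(X, c) = -12 + 3*X*c (n(X, c) = -12 + 3*(X*c) = -12 + 3*X*c)
(29*O)*n(E, 4) = (29*(4 + I))*(-12 + 3*5*4) = (116 + 29*I)*(-12 + 60) = (116 + 29*I)*48 = 5568 + 1392*I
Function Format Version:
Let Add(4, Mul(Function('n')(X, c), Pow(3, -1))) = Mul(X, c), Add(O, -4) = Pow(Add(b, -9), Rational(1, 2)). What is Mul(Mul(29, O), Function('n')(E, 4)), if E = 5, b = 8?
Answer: Add(5568, Mul(1392, I)) ≈ Add(5568.0, Mul(1392.0, I))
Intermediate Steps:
O = Add(4, I) (O = Add(4, Pow(Add(8, -9), Rational(1, 2))) = Add(4, Pow(-1, Rational(1, 2))) = Add(4, I) ≈ Add(4.0000, Mul(1.0000, I)))
Function('n')(X, c) = Add(-12, Mul(3, X, c)) (Function('n')(X, c) = Add(-12, Mul(3, Mul(X, c))) = Add(-12, Mul(3, X, c)))
Mul(Mul(29, O), Function('n')(E, 4)) = Mul(Mul(29, Add(4, I)), Add(-12, Mul(3, 5, 4))) = Mul(Add(116, Mul(29, I)), Add(-12, 60)) = Mul(Add(116, Mul(29, I)), 48) = Add(5568, Mul(1392, I))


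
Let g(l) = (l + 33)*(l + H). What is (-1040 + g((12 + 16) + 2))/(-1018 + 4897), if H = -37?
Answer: -1481/3879 ≈ -0.38180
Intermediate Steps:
g(l) = (-37 + l)*(33 + l) (g(l) = (l + 33)*(l - 37) = (33 + l)*(-37 + l) = (-37 + l)*(33 + l))
(-1040 + g((12 + 16) + 2))/(-1018 + 4897) = (-1040 + (-1221 + ((12 + 16) + 2)² - 4*((12 + 16) + 2)))/(-1018 + 4897) = (-1040 + (-1221 + (28 + 2)² - 4*(28 + 2)))/3879 = (-1040 + (-1221 + 30² - 4*30))*(1/3879) = (-1040 + (-1221 + 900 - 120))*(1/3879) = (-1040 - 441)*(1/3879) = -1481*1/3879 = -1481/3879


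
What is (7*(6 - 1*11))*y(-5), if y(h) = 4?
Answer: -140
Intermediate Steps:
(7*(6 - 1*11))*y(-5) = (7*(6 - 1*11))*4 = (7*(6 - 11))*4 = (7*(-5))*4 = -35*4 = -140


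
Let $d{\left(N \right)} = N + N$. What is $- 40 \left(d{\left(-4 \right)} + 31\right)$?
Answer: $-920$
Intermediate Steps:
$d{\left(N \right)} = 2 N$
$- 40 \left(d{\left(-4 \right)} + 31\right) = - 40 \left(2 \left(-4\right) + 31\right) = - 40 \left(-8 + 31\right) = \left(-40\right) 23 = -920$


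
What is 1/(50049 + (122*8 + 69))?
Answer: 1/51094 ≈ 1.9572e-5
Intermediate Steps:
1/(50049 + (122*8 + 69)) = 1/(50049 + (976 + 69)) = 1/(50049 + 1045) = 1/51094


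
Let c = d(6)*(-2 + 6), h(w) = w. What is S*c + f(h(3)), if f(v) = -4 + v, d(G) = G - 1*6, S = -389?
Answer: -1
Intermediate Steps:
d(G) = -6 + G (d(G) = G - 6 = -6 + G)
c = 0 (c = (-6 + 6)*(-2 + 6) = 0*4 = 0)
S*c + f(h(3)) = -389*0 + (-4 + 3) = 0 - 1 = -1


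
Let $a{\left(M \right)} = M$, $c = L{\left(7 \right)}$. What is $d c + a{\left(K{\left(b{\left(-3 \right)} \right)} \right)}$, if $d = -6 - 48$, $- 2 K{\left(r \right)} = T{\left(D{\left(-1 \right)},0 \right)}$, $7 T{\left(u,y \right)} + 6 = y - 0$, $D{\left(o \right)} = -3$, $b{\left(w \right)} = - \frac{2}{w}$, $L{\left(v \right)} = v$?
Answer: $- \frac{2643}{7} \approx -377.57$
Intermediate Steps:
$c = 7$
$T{\left(u,y \right)} = - \frac{6}{7} + \frac{y}{7}$ ($T{\left(u,y \right)} = - \frac{6}{7} + \frac{y - 0}{7} = - \frac{6}{7} + \frac{y + 0}{7} = - \frac{6}{7} + \frac{y}{7}$)
$K{\left(r \right)} = \frac{3}{7}$ ($K{\left(r \right)} = - \frac{- \frac{6}{7} + \frac{1}{7} \cdot 0}{2} = - \frac{- \frac{6}{7} + 0}{2} = \left(- \frac{1}{2}\right) \left(- \frac{6}{7}\right) = \frac{3}{7}$)
$d = -54$ ($d = -6 - 48 = -54$)
$d c + a{\left(K{\left(b{\left(-3 \right)} \right)} \right)} = \left(-54\right) 7 + \frac{3}{7} = -378 + \frac{3}{7} = - \frac{2643}{7}$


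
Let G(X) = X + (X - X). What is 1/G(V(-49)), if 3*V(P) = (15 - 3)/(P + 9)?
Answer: -10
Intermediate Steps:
V(P) = 4/(9 + P) (V(P) = ((15 - 3)/(P + 9))/3 = (12/(9 + P))/3 = 4/(9 + P))
G(X) = X (G(X) = X + 0 = X)
1/G(V(-49)) = 1/(4/(9 - 49)) = 1/(4/(-40)) = 1/(4*(-1/40)) = 1/(-⅒) = -10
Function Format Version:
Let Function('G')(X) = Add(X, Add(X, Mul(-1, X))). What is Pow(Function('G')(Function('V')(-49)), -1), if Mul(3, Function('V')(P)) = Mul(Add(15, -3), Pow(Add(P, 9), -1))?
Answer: -10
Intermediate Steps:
Function('V')(P) = Mul(4, Pow(Add(9, P), -1)) (Function('V')(P) = Mul(Rational(1, 3), Mul(Add(15, -3), Pow(Add(P, 9), -1))) = Mul(Rational(1, 3), Mul(12, Pow(Add(9, P), -1))) = Mul(4, Pow(Add(9, P), -1)))
Function('G')(X) = X (Function('G')(X) = Add(X, 0) = X)
Pow(Function('G')(Function('V')(-49)), -1) = Pow(Mul(4, Pow(Add(9, -49), -1)), -1) = Pow(Mul(4, Pow(-40, -1)), -1) = Pow(Mul(4, Rational(-1, 40)), -1) = Pow(Rational(-1, 10), -1) = -10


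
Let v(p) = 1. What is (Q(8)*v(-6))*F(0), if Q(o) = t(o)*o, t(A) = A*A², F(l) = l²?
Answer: 0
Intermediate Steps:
t(A) = A³
Q(o) = o⁴ (Q(o) = o³*o = o⁴)
(Q(8)*v(-6))*F(0) = (8⁴*1)*0² = (4096*1)*0 = 4096*0 = 0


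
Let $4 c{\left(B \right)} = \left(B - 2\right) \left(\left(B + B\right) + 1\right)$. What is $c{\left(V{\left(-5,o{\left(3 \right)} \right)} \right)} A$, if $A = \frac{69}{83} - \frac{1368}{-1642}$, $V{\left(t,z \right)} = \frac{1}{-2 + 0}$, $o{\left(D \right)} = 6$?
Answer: $0$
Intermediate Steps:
$V{\left(t,z \right)} = - \frac{1}{2}$ ($V{\left(t,z \right)} = \frac{1}{-2} = - \frac{1}{2}$)
$c{\left(B \right)} = \frac{\left(1 + 2 B\right) \left(-2 + B\right)}{4}$ ($c{\left(B \right)} = \frac{\left(B - 2\right) \left(\left(B + B\right) + 1\right)}{4} = \frac{\left(-2 + B\right) \left(2 B + 1\right)}{4} = \frac{\left(-2 + B\right) \left(1 + 2 B\right)}{4} = \frac{\left(1 + 2 B\right) \left(-2 + B\right)}{4}$)
$A = \frac{113421}{68143}$ ($A = 69 \cdot \frac{1}{83} - - \frac{684}{821} = \frac{69}{83} + \frac{684}{821} = \frac{113421}{68143} \approx 1.6645$)
$c{\left(V{\left(-5,o{\left(3 \right)} \right)} \right)} A = \left(- \frac{1}{2} + \frac{\left(- \frac{1}{2}\right)^{2}}{2} - - \frac{3}{8}\right) \frac{113421}{68143} = \left(- \frac{1}{2} + \frac{1}{2} \cdot \frac{1}{4} + \frac{3}{8}\right) \frac{113421}{68143} = \left(- \frac{1}{2} + \frac{1}{8} + \frac{3}{8}\right) \frac{113421}{68143} = 0 \cdot \frac{113421}{68143} = 0$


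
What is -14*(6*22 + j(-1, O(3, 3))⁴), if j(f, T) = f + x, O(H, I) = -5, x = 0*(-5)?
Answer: -1862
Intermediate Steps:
x = 0
j(f, T) = f (j(f, T) = f + 0 = f)
-14*(6*22 + j(-1, O(3, 3))⁴) = -14*(6*22 + (-1)⁴) = -14*(132 + 1) = -14*133 = -1862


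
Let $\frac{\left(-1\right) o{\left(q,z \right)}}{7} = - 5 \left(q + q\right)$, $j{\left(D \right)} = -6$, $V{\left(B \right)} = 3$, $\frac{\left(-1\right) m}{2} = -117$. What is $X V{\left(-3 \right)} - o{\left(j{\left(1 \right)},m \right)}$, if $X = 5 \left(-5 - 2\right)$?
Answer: $315$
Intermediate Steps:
$m = 234$ ($m = \left(-2\right) \left(-117\right) = 234$)
$X = -35$ ($X = 5 \left(-7\right) = -35$)
$o{\left(q,z \right)} = 70 q$ ($o{\left(q,z \right)} = - 7 \left(- 5 \left(q + q\right)\right) = - 7 \left(- 5 \cdot 2 q\right) = - 7 \left(- 10 q\right) = 70 q$)
$X V{\left(-3 \right)} - o{\left(j{\left(1 \right)},m \right)} = \left(-35\right) 3 - 70 \left(-6\right) = -105 - -420 = -105 + 420 = 315$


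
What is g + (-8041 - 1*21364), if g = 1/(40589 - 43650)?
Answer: -90008706/3061 ≈ -29405.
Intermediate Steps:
g = -1/3061 (g = 1/(-3061) = -1/3061 ≈ -0.00032669)
g + (-8041 - 1*21364) = -1/3061 + (-8041 - 1*21364) = -1/3061 + (-8041 - 21364) = -1/3061 - 29405 = -90008706/3061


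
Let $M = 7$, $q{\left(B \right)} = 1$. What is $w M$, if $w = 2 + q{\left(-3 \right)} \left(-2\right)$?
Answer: $0$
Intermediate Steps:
$w = 0$ ($w = 2 + 1 \left(-2\right) = 2 - 2 = 0$)
$w M = 0 \cdot 7 = 0$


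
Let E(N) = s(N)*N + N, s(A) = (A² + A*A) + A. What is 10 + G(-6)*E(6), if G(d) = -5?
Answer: -2360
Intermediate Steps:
s(A) = A + 2*A² (s(A) = (A² + A²) + A = 2*A² + A = A + 2*A²)
E(N) = N + N²*(1 + 2*N) (E(N) = (N*(1 + 2*N))*N + N = N²*(1 + 2*N) + N = N + N²*(1 + 2*N))
10 + G(-6)*E(6) = 10 - 30*(1 + 6*(1 + 2*6)) = 10 - 30*(1 + 6*(1 + 12)) = 10 - 30*(1 + 6*13) = 10 - 30*(1 + 78) = 10 - 30*79 = 10 - 5*474 = 10 - 2370 = -2360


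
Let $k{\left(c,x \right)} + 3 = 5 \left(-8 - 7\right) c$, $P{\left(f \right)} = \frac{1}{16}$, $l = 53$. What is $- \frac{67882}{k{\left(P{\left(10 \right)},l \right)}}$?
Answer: $\frac{1086112}{123} \approx 8830.2$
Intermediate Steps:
$P{\left(f \right)} = \frac{1}{16}$
$k{\left(c,x \right)} = -3 - 75 c$ ($k{\left(c,x \right)} = -3 + 5 \left(-8 - 7\right) c = -3 + 5 \left(-15\right) c = -3 - 75 c$)
$- \frac{67882}{k{\left(P{\left(10 \right)},l \right)}} = - \frac{67882}{-3 - \frac{75}{16}} = - \frac{67882}{- \frac{123}{16}} = \left(-67882\right) \left(- \frac{16}{123}\right) = \frac{1086112}{123}$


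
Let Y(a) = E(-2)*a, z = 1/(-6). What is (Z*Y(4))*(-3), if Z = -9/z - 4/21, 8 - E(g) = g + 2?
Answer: -36160/7 ≈ -5165.7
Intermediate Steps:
E(g) = 6 - g (E(g) = 8 - (g + 2) = 8 - (2 + g) = 8 + (-2 - g) = 6 - g)
z = -1/6 (z = 1*(-1/6) = -1/6 ≈ -0.16667)
Y(a) = 8*a (Y(a) = (6 - 1*(-2))*a = (6 + 2)*a = 8*a)
Z = 1130/21 (Z = -9/(-1/6) - 4/21 = -9*(-6) - 4*1/21 = 54 - 4/21 = 1130/21 ≈ 53.810)
(Z*Y(4))*(-3) = (1130*(8*4)/21)*(-3) = ((1130/21)*32)*(-3) = (36160/21)*(-3) = -36160/7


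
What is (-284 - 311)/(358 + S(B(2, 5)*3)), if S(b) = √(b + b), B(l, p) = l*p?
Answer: -106505/64052 + 595*√15/64052 ≈ -1.6268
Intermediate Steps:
S(b) = √2*√b (S(b) = √(2*b) = √2*√b)
(-284 - 311)/(358 + S(B(2, 5)*3)) = (-284 - 311)/(358 + √2*√((2*5)*3)) = -595/(358 + √2*√(10*3)) = -595/(358 + √2*√30) = -595/(358 + 2*√15)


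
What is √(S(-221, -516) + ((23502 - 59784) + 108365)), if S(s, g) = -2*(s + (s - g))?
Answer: √71935 ≈ 268.21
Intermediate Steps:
S(s, g) = -4*s + 2*g (S(s, g) = -2*(-g + 2*s) = -4*s + 2*g)
√(S(-221, -516) + ((23502 - 59784) + 108365)) = √((-4*(-221) + 2*(-516)) + ((23502 - 59784) + 108365)) = √((884 - 1032) + (-36282 + 108365)) = √(-148 + 72083) = √71935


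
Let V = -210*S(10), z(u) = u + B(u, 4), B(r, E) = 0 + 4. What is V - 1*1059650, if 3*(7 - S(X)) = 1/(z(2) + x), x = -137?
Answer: -139006790/131 ≈ -1.0611e+6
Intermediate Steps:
B(r, E) = 4
z(u) = 4 + u (z(u) = u + 4 = 4 + u)
S(X) = 2752/393 (S(X) = 7 - 1/(3*((4 + 2) - 137)) = 7 - 1/(3*(6 - 137)) = 7 - ⅓/(-131) = 7 - ⅓*(-1/131) = 7 + 1/393 = 2752/393)
V = -192640/131 (V = -210*2752/393 = -192640/131 ≈ -1470.5)
V - 1*1059650 = -192640/131 - 1*1059650 = -192640/131 - 1059650 = -139006790/131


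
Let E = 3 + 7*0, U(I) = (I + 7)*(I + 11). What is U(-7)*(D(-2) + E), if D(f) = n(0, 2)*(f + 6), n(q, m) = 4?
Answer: 0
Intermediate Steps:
U(I) = (7 + I)*(11 + I)
E = 3 (E = 3 + 0 = 3)
D(f) = 24 + 4*f (D(f) = 4*(f + 6) = 4*(6 + f) = 24 + 4*f)
U(-7)*(D(-2) + E) = (77 + (-7)² + 18*(-7))*((24 + 4*(-2)) + 3) = (77 + 49 - 126)*((24 - 8) + 3) = 0*(16 + 3) = 0*19 = 0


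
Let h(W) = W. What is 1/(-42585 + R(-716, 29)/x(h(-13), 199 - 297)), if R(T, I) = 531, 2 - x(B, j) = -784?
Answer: -262/11157093 ≈ -2.3483e-5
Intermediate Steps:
x(B, j) = 786 (x(B, j) = 2 - 1*(-784) = 2 + 784 = 786)
1/(-42585 + R(-716, 29)/x(h(-13), 199 - 297)) = 1/(-42585 + 531/786) = 1/(-42585 + 531*(1/786)) = 1/(-42585 + 177/262) = 1/(-11157093/262) = -262/11157093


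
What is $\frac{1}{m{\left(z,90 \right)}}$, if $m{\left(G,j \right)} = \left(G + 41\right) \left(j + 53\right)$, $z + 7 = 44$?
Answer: $\frac{1}{11154} \approx 8.9654 \cdot 10^{-5}$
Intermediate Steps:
$z = 37$ ($z = -7 + 44 = 37$)
$m{\left(G,j \right)} = \left(41 + G\right) \left(53 + j\right)$
$\frac{1}{m{\left(z,90 \right)}} = \frac{1}{2173 + 41 \cdot 90 + 53 \cdot 37 + 37 \cdot 90} = \frac{1}{2173 + 3690 + 1961 + 3330} = \frac{1}{11154}$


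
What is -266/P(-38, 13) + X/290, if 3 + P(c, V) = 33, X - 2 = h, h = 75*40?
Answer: 646/435 ≈ 1.4851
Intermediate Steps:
h = 3000
X = 3002 (X = 2 + 3000 = 3002)
P(c, V) = 30 (P(c, V) = -3 + 33 = 30)
-266/P(-38, 13) + X/290 = -266/30 + 3002/290 = -266*1/30 + 3002*(1/290) = -133/15 + 1501/145 = 646/435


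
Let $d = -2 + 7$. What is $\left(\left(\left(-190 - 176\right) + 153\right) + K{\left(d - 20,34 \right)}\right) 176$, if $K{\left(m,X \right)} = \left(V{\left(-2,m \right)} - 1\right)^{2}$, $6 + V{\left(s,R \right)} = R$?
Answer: $47696$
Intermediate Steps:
$d = 5$
$V{\left(s,R \right)} = -6 + R$
$K{\left(m,X \right)} = \left(-7 + m\right)^{2}$ ($K{\left(m,X \right)} = \left(\left(-6 + m\right) - 1\right)^{2} = \left(-7 + m\right)^{2}$)
$\left(\left(\left(-190 - 176\right) + 153\right) + K{\left(d - 20,34 \right)}\right) 176 = \left(\left(\left(-190 - 176\right) + 153\right) + \left(-7 + \left(5 - 20\right)\right)^{2}\right) 176 = \left(\left(-366 + 153\right) + \left(-7 - 15\right)^{2}\right) 176 = \left(-213 + \left(-22\right)^{2}\right) 176 = \left(-213 + 484\right) 176 = 271 \cdot 176 = 47696$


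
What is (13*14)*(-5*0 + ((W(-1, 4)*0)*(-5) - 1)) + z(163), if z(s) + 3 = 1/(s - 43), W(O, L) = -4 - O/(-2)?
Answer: -22199/120 ≈ -184.99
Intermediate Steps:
W(O, L) = -4 + O/2 (W(O, L) = -4 - O*(-1)/2 = -4 - (-1)*O/2 = -4 + O/2)
z(s) = -3 + 1/(-43 + s) (z(s) = -3 + 1/(s - 43) = -3 + 1/(-43 + s))
(13*14)*(-5*0 + ((W(-1, 4)*0)*(-5) - 1)) + z(163) = (13*14)*(-5*0 + (((-4 + (½)*(-1))*0)*(-5) - 1)) + (130 - 3*163)/(-43 + 163) = 182*(0 + (((-4 - ½)*0)*(-5) - 1)) + (130 - 489)/120 = 182*(0 + (-9/2*0*(-5) - 1)) + (1/120)*(-359) = 182*(0 + (0*(-5) - 1)) - 359/120 = 182*(0 + (0 - 1)) - 359/120 = 182*(0 - 1) - 359/120 = 182*(-1) - 359/120 = -182 - 359/120 = -22199/120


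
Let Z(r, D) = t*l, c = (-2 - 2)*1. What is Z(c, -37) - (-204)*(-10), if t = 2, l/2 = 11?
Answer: -1996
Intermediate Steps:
l = 22 (l = 2*11 = 22)
c = -4 (c = -4*1 = -4)
Z(r, D) = 44 (Z(r, D) = 2*22 = 44)
Z(c, -37) - (-204)*(-10) = 44 - (-204)*(-10) = 44 - 1*2040 = 44 - 2040 = -1996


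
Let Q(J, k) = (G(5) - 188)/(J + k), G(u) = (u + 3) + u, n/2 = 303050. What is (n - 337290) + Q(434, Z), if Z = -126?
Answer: 11827615/44 ≈ 2.6881e+5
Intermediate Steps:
n = 606100 (n = 2*303050 = 606100)
G(u) = 3 + 2*u (G(u) = (3 + u) + u = 3 + 2*u)
Q(J, k) = -175/(J + k) (Q(J, k) = ((3 + 2*5) - 188)/(J + k) = ((3 + 10) - 188)/(J + k) = (13 - 188)/(J + k) = -175/(J + k))
(n - 337290) + Q(434, Z) = (606100 - 337290) - 175/(434 - 126) = 268810 - 175/308 = 268810 - 175*1/308 = 268810 - 25/44 = 11827615/44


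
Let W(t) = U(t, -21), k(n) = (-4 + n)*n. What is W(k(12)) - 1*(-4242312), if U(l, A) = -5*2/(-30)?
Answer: 12726937/3 ≈ 4.2423e+6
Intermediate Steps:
k(n) = n*(-4 + n)
U(l, A) = ⅓ (U(l, A) = -10*(-1/30) = ⅓)
W(t) = ⅓
W(k(12)) - 1*(-4242312) = ⅓ - 1*(-4242312) = ⅓ + 4242312 = 12726937/3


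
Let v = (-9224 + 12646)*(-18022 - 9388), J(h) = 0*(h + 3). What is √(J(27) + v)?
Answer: 2*I*√23449255 ≈ 9684.9*I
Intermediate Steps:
J(h) = 0 (J(h) = 0*(3 + h) = 0)
v = -93797020 (v = 3422*(-27410) = -93797020)
√(J(27) + v) = √(0 - 93797020) = √(-93797020) = 2*I*√23449255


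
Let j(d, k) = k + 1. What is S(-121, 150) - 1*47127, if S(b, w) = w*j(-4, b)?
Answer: -65127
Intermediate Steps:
j(d, k) = 1 + k
S(b, w) = w*(1 + b)
S(-121, 150) - 1*47127 = 150*(1 - 121) - 1*47127 = 150*(-120) - 47127 = -18000 - 47127 = -65127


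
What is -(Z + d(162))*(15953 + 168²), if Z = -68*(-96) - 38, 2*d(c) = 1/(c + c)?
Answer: -185787301217/648 ≈ -2.8671e+8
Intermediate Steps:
d(c) = 1/(4*c) (d(c) = 1/(2*(c + c)) = 1/(2*((2*c))) = (1/(2*c))/2 = 1/(4*c))
Z = 6490 (Z = 6528 - 38 = 6490)
-(Z + d(162))*(15953 + 168²) = -(6490 + (¼)/162)*(15953 + 168²) = -(6490 + (¼)*(1/162))*(15953 + 28224) = -(6490 + 1/648)*44177 = -4205521*44177/648 = -1*185787301217/648 = -185787301217/648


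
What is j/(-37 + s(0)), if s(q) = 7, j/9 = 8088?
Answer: -12132/5 ≈ -2426.4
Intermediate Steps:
j = 72792 (j = 9*8088 = 72792)
j/(-37 + s(0)) = 72792/(-37 + 7) = 72792/(-30) = -1/30*72792 = -12132/5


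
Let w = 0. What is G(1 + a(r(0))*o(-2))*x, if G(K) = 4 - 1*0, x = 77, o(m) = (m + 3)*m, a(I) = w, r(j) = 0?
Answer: 308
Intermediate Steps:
a(I) = 0
o(m) = m*(3 + m) (o(m) = (3 + m)*m = m*(3 + m))
G(K) = 4 (G(K) = 4 + 0 = 4)
G(1 + a(r(0))*o(-2))*x = 4*77 = 308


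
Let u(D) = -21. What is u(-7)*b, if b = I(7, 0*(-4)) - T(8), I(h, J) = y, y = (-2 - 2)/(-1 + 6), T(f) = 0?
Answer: 84/5 ≈ 16.800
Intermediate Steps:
y = -⅘ (y = -4/5 = -4*⅕ = -⅘ ≈ -0.80000)
I(h, J) = -⅘
b = -⅘ (b = -⅘ - 1*0 = -⅘ + 0 = -⅘ ≈ -0.80000)
u(-7)*b = -21*(-⅘) = 84/5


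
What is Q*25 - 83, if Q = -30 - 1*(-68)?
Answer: 867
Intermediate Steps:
Q = 38 (Q = -30 + 68 = 38)
Q*25 - 83 = 38*25 - 83 = 950 - 83 = 867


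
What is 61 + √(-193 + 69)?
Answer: 61 + 2*I*√31 ≈ 61.0 + 11.136*I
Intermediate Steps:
61 + √(-193 + 69) = 61 + √(-124) = 61 + 2*I*√31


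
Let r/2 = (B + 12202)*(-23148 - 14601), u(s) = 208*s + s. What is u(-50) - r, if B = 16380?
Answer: 2157873386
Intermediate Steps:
u(s) = 209*s
r = -2157883836 (r = 2*((16380 + 12202)*(-23148 - 14601)) = 2*(28582*(-37749)) = 2*(-1078941918) = -2157883836)
u(-50) - r = 209*(-50) - 1*(-2157883836) = -10450 + 2157883836 = 2157873386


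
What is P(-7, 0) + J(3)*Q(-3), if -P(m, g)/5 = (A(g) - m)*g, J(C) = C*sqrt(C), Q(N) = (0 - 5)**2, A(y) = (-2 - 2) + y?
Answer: 75*sqrt(3) ≈ 129.90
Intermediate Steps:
A(y) = -4 + y
Q(N) = 25 (Q(N) = (-5)**2 = 25)
J(C) = C**(3/2)
P(m, g) = -5*g*(-4 + g - m) (P(m, g) = -5*((-4 + g) - m)*g = -5*(-4 + g - m)*g = -5*g*(-4 + g - m))
P(-7, 0) + J(3)*Q(-3) = 5*0*(4 - 7 - 1*0) + 3**(3/2)*25 = 5*0*(4 - 7 + 0) + (3*sqrt(3))*25 = 5*0*(-3) + 75*sqrt(3) = 0 + 75*sqrt(3) = 75*sqrt(3)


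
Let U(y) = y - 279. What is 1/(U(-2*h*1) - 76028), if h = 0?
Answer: -1/76307 ≈ -1.3105e-5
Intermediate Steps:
U(y) = -279 + y
1/(U(-2*h*1) - 76028) = 1/((-279 - 2*0*1) - 76028) = 1/((-279 + 0*1) - 76028) = 1/((-279 + 0) - 76028) = 1/(-279 - 76028) = 1/(-76307) = -1/76307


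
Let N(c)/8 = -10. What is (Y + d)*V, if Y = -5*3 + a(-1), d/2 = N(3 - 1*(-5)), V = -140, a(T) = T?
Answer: 24640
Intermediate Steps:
N(c) = -80 (N(c) = 8*(-10) = -80)
d = -160 (d = 2*(-80) = -160)
Y = -16 (Y = -5*3 - 1 = -15 - 1 = -16)
(Y + d)*V = (-16 - 160)*(-140) = -176*(-140) = 24640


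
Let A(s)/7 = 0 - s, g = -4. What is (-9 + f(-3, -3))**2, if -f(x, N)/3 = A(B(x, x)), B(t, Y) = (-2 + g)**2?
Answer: 558009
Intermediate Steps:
B(t, Y) = 36 (B(t, Y) = (-2 - 4)**2 = (-6)**2 = 36)
A(s) = -7*s (A(s) = 7*(0 - s) = 7*(-s) = -7*s)
f(x, N) = 756 (f(x, N) = -(-21)*36 = -3*(-252) = 756)
(-9 + f(-3, -3))**2 = (-9 + 756)**2 = 747**2 = 558009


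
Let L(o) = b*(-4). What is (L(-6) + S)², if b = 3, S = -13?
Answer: 625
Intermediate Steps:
L(o) = -12 (L(o) = 3*(-4) = -12)
(L(-6) + S)² = (-12 - 13)² = (-25)² = 625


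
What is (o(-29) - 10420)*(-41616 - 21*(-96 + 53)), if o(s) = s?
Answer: 425410137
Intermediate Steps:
(o(-29) - 10420)*(-41616 - 21*(-96 + 53)) = (-29 - 10420)*(-41616 - 21*(-96 + 53)) = -10449*(-41616 - 21*(-43)) = -10449*(-41616 + 903) = -10449*(-40713) = 425410137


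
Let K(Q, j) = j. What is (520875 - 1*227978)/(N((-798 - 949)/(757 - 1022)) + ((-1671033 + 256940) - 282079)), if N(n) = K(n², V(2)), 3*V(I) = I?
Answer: -878691/5088514 ≈ -0.17268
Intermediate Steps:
V(I) = I/3
N(n) = ⅔ (N(n) = (⅓)*2 = ⅔)
(520875 - 1*227978)/(N((-798 - 949)/(757 - 1022)) + ((-1671033 + 256940) - 282079)) = (520875 - 1*227978)/(⅔ + ((-1671033 + 256940) - 282079)) = (520875 - 227978)/(⅔ + (-1414093 - 282079)) = 292897/(⅔ - 1696172) = 292897/(-5088514/3) = 292897*(-3/5088514) = -878691/5088514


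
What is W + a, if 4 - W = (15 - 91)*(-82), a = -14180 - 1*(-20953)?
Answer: 545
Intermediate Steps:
a = 6773 (a = -14180 + 20953 = 6773)
W = -6228 (W = 4 - (15 - 91)*(-82) = 4 - (-76)*(-82) = 4 - 1*6232 = 4 - 6232 = -6228)
W + a = -6228 + 6773 = 545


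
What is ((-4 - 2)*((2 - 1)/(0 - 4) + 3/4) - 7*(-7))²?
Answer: 2116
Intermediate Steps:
((-4 - 2)*((2 - 1)/(0 - 4) + 3/4) - 7*(-7))² = (-6*(1/(-4) + 3*(¼)) + 49)² = (-6*(1*(-¼) + ¾) + 49)² = (-6*(-¼ + ¾) + 49)² = (-6*½ + 49)² = (-3 + 49)² = 46² = 2116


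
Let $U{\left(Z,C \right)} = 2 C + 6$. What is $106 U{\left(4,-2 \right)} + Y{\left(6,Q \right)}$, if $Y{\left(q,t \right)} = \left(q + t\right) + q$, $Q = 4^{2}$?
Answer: $240$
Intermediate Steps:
$Q = 16$
$Y{\left(q,t \right)} = t + 2 q$
$U{\left(Z,C \right)} = 6 + 2 C$
$106 U{\left(4,-2 \right)} + Y{\left(6,Q \right)} = 106 \left(6 + 2 \left(-2\right)\right) + \left(16 + 2 \cdot 6\right) = 106 \left(6 - 4\right) + \left(16 + 12\right) = 106 \cdot 2 + 28 = 212 + 28 = 240$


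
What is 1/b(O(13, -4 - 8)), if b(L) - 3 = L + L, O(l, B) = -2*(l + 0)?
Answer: -1/49 ≈ -0.020408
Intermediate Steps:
O(l, B) = -2*l
b(L) = 3 + 2*L (b(L) = 3 + (L + L) = 3 + 2*L)
1/b(O(13, -4 - 8)) = 1/(3 + 2*(-2*13)) = 1/(3 + 2*(-26)) = 1/(3 - 52) = 1/(-49) = -1/49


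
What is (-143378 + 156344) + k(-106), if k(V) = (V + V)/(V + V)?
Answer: 12967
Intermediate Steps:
k(V) = 1 (k(V) = (2*V)/((2*V)) = (2*V)*(1/(2*V)) = 1)
(-143378 + 156344) + k(-106) = (-143378 + 156344) + 1 = 12966 + 1 = 12967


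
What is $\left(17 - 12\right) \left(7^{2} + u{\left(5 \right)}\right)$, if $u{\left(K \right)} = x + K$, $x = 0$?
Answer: $270$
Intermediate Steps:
$u{\left(K \right)} = K$ ($u{\left(K \right)} = 0 + K = K$)
$\left(17 - 12\right) \left(7^{2} + u{\left(5 \right)}\right) = \left(17 - 12\right) \left(7^{2} + 5\right) = \left(17 - 12\right) \left(49 + 5\right) = 5 \cdot 54 = 270$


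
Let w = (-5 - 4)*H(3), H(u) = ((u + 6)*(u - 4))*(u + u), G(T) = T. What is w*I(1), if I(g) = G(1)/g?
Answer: 486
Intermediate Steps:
H(u) = 2*u*(-4 + u)*(6 + u) (H(u) = ((6 + u)*(-4 + u))*(2*u) = ((-4 + u)*(6 + u))*(2*u) = 2*u*(-4 + u)*(6 + u))
w = 486 (w = (-5 - 4)*(2*3*(-24 + 3**2 + 2*3)) = -18*3*(-24 + 9 + 6) = -18*3*(-9) = -9*(-54) = 486)
I(g) = 1/g
w*I(1) = 486/1 = 486*1 = 486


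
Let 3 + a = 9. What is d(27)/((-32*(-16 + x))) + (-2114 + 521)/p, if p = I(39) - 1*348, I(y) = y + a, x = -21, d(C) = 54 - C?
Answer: 631431/119584 ≈ 5.2802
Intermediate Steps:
a = 6 (a = -3 + 9 = 6)
I(y) = 6 + y (I(y) = y + 6 = 6 + y)
p = -303 (p = (6 + 39) - 1*348 = 45 - 348 = -303)
d(27)/((-32*(-16 + x))) + (-2114 + 521)/p = (54 - 1*27)/((-32*(-16 - 21))) + (-2114 + 521)/(-303) = (54 - 27)/((-32*(-37))) - 1593*(-1/303) = 27/1184 + 531/101 = 631431/119584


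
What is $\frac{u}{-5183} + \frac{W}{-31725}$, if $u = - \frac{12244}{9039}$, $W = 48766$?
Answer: $- \frac{761418858014}{495429623775} \approx -1.5369$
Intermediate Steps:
$u = - \frac{12244}{9039}$ ($u = \left(-12244\right) \frac{1}{9039} = - \frac{12244}{9039} \approx -1.3546$)
$\frac{u}{-5183} + \frac{W}{-31725} = - \frac{12244}{9039 \left(-5183\right)} + \frac{48766}{-31725} = \left(- \frac{12244}{9039}\right) \left(- \frac{1}{5183}\right) + 48766 \left(- \frac{1}{31725}\right) = \frac{12244}{46849137} - \frac{48766}{31725} = - \frac{761418858014}{495429623775}$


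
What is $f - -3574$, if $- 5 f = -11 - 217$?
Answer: $\frac{18098}{5} \approx 3619.6$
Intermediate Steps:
$f = \frac{228}{5}$ ($f = - \frac{-11 - 217}{5} = \left(- \frac{1}{5}\right) \left(-228\right) = \frac{228}{5} \approx 45.6$)
$f - -3574 = \frac{228}{5} - -3574 = \frac{228}{5} + 3574 = \frac{18098}{5}$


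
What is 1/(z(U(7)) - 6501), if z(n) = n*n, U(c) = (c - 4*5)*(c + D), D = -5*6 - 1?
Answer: 1/90843 ≈ 1.1008e-5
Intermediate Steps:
D = -31 (D = -30 - 1 = -31)
U(c) = (-31 + c)*(-20 + c) (U(c) = (c - 4*5)*(c - 31) = (c - 20)*(-31 + c) = (-20 + c)*(-31 + c) = (-31 + c)*(-20 + c))
z(n) = n²
1/(z(U(7)) - 6501) = 1/((620 + 7² - 51*7)² - 6501) = 1/((620 + 49 - 357)² - 6501) = 1/(312² - 6501) = 1/(97344 - 6501) = 1/90843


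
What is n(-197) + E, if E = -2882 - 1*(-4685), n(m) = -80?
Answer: 1723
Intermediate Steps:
E = 1803 (E = -2882 + 4685 = 1803)
n(-197) + E = -80 + 1803 = 1723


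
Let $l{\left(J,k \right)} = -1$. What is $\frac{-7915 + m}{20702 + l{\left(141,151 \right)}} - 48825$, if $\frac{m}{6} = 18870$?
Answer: $- \frac{1010621020}{20701} \approx -48820.0$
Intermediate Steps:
$m = 113220$ ($m = 6 \cdot 18870 = 113220$)
$\frac{-7915 + m}{20702 + l{\left(141,151 \right)}} - 48825 = \frac{-7915 + 113220}{20702 - 1} - 48825 = \frac{105305}{20701} - 48825 = - \frac{1010621020}{20701}$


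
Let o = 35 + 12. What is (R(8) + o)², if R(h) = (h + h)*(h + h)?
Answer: 91809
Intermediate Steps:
o = 47
R(h) = 4*h² (R(h) = (2*h)*(2*h) = 4*h²)
(R(8) + o)² = (4*8² + 47)² = (4*64 + 47)² = (256 + 47)² = 303² = 91809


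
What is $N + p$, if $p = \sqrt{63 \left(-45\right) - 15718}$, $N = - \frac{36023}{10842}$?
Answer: $- \frac{2771}{834} + i \sqrt{18553} \approx -3.3225 + 136.21 i$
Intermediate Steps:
$N = - \frac{2771}{834}$ ($N = \left(-36023\right) \frac{1}{10842} = - \frac{2771}{834} \approx -3.3225$)
$p = i \sqrt{18553}$ ($p = \sqrt{-2835 - 15718} = \sqrt{-18553} = i \sqrt{18553} \approx 136.21 i$)
$N + p = - \frac{2771}{834} + i \sqrt{18553}$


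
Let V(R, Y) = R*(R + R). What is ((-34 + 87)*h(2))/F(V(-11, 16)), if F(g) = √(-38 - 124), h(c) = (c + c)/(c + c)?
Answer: -53*I*√2/18 ≈ -4.1641*I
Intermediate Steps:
h(c) = 1 (h(c) = (2*c)/((2*c)) = (2*c)*(1/(2*c)) = 1)
V(R, Y) = 2*R² (V(R, Y) = R*(2*R) = 2*R²)
F(g) = 9*I*√2 (F(g) = √(-162) = 9*I*√2)
((-34 + 87)*h(2))/F(V(-11, 16)) = ((-34 + 87)*1)/((9*I*√2)) = (53*1)*(-I*√2/18) = 53*(-I*√2/18) = -53*I*√2/18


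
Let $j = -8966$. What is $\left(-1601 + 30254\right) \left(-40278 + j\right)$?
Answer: $-1410988332$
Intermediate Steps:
$\left(-1601 + 30254\right) \left(-40278 + j\right) = \left(-1601 + 30254\right) \left(-40278 - 8966\right) = 28653 \left(-49244\right) = -1410988332$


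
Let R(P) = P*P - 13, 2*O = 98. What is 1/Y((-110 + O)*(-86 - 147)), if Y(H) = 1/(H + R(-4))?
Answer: 14216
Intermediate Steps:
O = 49 (O = (1/2)*98 = 49)
R(P) = -13 + P**2 (R(P) = P**2 - 13 = -13 + P**2)
Y(H) = 1/(3 + H) (Y(H) = 1/(H + (-13 + (-4)**2)) = 1/(H + (-13 + 16)) = 1/(H + 3) = 1/(3 + H))
1/Y((-110 + O)*(-86 - 147)) = 1/(1/(3 + (-110 + 49)*(-86 - 147))) = 1/(1/(3 - 61*(-233))) = 1/(1/(3 + 14213)) = 1/(1/14216) = 14216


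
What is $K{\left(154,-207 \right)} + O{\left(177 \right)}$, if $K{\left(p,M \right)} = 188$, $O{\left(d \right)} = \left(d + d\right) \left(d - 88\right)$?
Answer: $31694$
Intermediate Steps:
$O{\left(d \right)} = 2 d \left(-88 + d\right)$
$K{\left(154,-207 \right)} + O{\left(177 \right)} = 188 + 2 \cdot 177 \left(-88 + 177\right) = 188 + 2 \cdot 177 \cdot 89 = 188 + 31506 = 31694$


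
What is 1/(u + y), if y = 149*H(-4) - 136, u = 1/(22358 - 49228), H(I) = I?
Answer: -26870/19668841 ≈ -0.0013661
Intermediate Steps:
u = -1/26870 (u = 1/(-26870) = -1/26870 ≈ -3.7216e-5)
y = -732 (y = 149*(-4) - 136 = -596 - 136 = -732)
1/(u + y) = 1/(-1/26870 - 732) = 1/(-19668841/26870) = -26870/19668841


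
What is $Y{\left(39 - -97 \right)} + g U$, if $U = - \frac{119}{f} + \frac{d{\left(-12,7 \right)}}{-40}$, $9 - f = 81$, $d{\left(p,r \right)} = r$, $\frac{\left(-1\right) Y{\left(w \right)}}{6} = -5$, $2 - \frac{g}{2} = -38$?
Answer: $\frac{1334}{9} \approx 148.22$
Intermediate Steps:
$g = 80$ ($g = 4 - -76 = 4 + 76 = 80$)
$Y{\left(w \right)} = 30$ ($Y{\left(w \right)} = \left(-6\right) \left(-5\right) = 30$)
$f = -72$ ($f = 9 - 81 = -72$)
$U = \frac{133}{90}$ ($U = - \frac{119}{-72} + \frac{7}{-40} = \left(-119\right) \left(- \frac{1}{72}\right) + 7 \left(- \frac{1}{40}\right) = \frac{119}{72} - \frac{7}{40} = \frac{133}{90} \approx 1.4778$)
$Y{\left(39 - -97 \right)} + g U = 30 + 80 \cdot \frac{133}{90} = 30 + \frac{1064}{9} = \frac{1334}{9}$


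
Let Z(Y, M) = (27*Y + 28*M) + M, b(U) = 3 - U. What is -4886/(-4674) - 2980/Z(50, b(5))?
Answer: -50104/39729 ≈ -1.2611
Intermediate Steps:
Z(Y, M) = 27*Y + 29*M
-4886/(-4674) - 2980/Z(50, b(5)) = -4886/(-4674) - 2980/(27*50 + 29*(3 - 1*5)) = -4886*(-1/4674) - 2980/(1350 + 29*(3 - 5)) = 2443/2337 - 2980/(1350 + 29*(-2)) = 2443/2337 - 2980/(1350 - 58) = 2443/2337 - 2980/1292 = 2443/2337 - 2980*1/1292 = 2443/2337 - 745/323 = -50104/39729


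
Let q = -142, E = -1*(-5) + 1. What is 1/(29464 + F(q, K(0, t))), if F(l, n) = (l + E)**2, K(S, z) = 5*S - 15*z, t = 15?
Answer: 1/47960 ≈ 2.0851e-5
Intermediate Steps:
E = 6 (E = 5 + 1 = 6)
K(S, z) = -15*z + 5*S
F(l, n) = (6 + l)**2 (F(l, n) = (l + 6)**2 = (6 + l)**2)
1/(29464 + F(q, K(0, t))) = 1/(29464 + (6 - 142)**2) = 1/(29464 + (-136)**2) = 1/(29464 + 18496) = 1/47960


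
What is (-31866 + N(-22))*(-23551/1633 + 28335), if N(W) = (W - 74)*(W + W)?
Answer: -1278373505568/1633 ≈ -7.8284e+8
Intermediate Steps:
N(W) = 2*W*(-74 + W) (N(W) = (-74 + W)*(2*W) = 2*W*(-74 + W))
(-31866 + N(-22))*(-23551/1633 + 28335) = (-31866 + 2*(-22)*(-74 - 22))*(-23551/1633 + 28335) = (-31866 + 2*(-22)*(-96))*(-23551*1/1633 + 28335) = (-31866 + 4224)*(-23551/1633 + 28335) = -27642*46247504/1633 = -1278373505568/1633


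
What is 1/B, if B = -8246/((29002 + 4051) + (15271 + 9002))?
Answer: -28663/4123 ≈ -6.9520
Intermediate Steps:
B = -4123/28663 (B = -8246/(33053 + 24273) = -8246/57326 = -8246*1/57326 = -4123/28663 ≈ -0.14384)
1/B = 1/(-4123/28663) = -28663/4123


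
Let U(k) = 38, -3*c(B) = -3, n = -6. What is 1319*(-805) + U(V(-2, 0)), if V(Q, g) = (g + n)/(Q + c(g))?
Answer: -1061757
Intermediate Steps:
c(B) = 1 (c(B) = -⅓*(-3) = 1)
V(Q, g) = (-6 + g)/(1 + Q) (V(Q, g) = (g - 6)/(Q + 1) = (-6 + g)/(1 + Q))
1319*(-805) + U(V(-2, 0)) = 1319*(-805) + 38 = -1061795 + 38 = -1061757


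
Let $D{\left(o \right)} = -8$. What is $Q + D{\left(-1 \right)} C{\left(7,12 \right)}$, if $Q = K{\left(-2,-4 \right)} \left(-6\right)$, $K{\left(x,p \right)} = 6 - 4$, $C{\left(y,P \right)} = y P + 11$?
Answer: $-772$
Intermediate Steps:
$C{\left(y,P \right)} = 11 + P y$ ($C{\left(y,P \right)} = P y + 11 = 11 + P y$)
$K{\left(x,p \right)} = 2$
$Q = -12$ ($Q = 2 \left(-6\right) = -12$)
$Q + D{\left(-1 \right)} C{\left(7,12 \right)} = -12 - 8 \left(11 + 12 \cdot 7\right) = -12 - 8 \left(11 + 84\right) = -12 - 760 = -772$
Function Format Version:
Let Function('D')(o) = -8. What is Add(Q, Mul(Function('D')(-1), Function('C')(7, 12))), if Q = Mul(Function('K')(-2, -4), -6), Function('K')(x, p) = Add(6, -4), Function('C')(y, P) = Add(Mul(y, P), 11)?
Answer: -772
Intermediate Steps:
Function('C')(y, P) = Add(11, Mul(P, y)) (Function('C')(y, P) = Add(Mul(P, y), 11) = Add(11, Mul(P, y)))
Function('K')(x, p) = 2
Q = -12 (Q = Mul(2, -6) = -12)
Add(Q, Mul(Function('D')(-1), Function('C')(7, 12))) = Add(-12, Mul(-8, Add(11, Mul(12, 7)))) = Add(-12, Mul(-8, Add(11, 84))) = Add(-12, Mul(-8, 95)) = Add(-12, -760) = -772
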